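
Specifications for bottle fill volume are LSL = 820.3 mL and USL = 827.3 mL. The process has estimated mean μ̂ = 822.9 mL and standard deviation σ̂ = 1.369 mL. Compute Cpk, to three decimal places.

Cpu = (USL − μ̂) / (3σ̂) = (827.3 − 822.9) / (3 × 1.369) = 1.0713; Cpl = (μ̂ − LSL) / (3σ̂) = (822.9 − 820.3) / (3 × 1.369) = 0.6331; Cpk = min(Cpu, Cpl) = 0.6331

0.633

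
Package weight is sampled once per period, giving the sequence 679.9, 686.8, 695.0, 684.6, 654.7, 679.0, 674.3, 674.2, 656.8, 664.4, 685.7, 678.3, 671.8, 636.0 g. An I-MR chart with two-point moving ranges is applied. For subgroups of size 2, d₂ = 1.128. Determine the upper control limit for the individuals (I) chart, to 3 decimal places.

X̄ = (679.9 + 686.8 + 695.0 + 684.6 + 654.7 + 679.0 + 674.3 + 674.2 + 656.8 + 664.4 + 685.7 + 678.3 + 671.8 + 636.0) / 14 = 672.9643
Moving ranges: 6.9, 8.2, 10.4, 29.9, 24.3, 4.7, 0.1, 17.4, 7.6, 21.3, 7.4, 6.5, 35.8; M̄R̄ = 180.5000 / 13 = 13.8846
UCL = X̄ + 3·M̄R̄/d₂ = 672.9643 + 3 × 13.8846 / 1.128 = 709.8915

709.891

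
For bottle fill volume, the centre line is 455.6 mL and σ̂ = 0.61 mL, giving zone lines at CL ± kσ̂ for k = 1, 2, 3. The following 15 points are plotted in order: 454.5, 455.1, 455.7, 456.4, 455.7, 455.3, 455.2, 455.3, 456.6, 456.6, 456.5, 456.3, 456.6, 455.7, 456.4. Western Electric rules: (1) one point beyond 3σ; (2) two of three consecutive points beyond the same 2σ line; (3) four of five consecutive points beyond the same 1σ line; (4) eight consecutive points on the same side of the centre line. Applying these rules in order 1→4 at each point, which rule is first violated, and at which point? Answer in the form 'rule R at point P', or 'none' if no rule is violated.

rule 3 at point 12

Zone of each point (C = within 1σ̂, B = 1σ̂–2σ̂, A = 2σ̂–3σ̂, * = beyond 3σ̂; sign = side of CL): 1:-B, 2:-C, 3:+C, 4:+B, 5:+C, 6:-C, 7:-C, 8:-C, 9:+B, 10:+B, 11:+B, 12:+B, 13:+B, 14:+C, 15:+B
Rule 3 (four of five consecutive points beyond the same 1σ limit) is satisfied at point 12.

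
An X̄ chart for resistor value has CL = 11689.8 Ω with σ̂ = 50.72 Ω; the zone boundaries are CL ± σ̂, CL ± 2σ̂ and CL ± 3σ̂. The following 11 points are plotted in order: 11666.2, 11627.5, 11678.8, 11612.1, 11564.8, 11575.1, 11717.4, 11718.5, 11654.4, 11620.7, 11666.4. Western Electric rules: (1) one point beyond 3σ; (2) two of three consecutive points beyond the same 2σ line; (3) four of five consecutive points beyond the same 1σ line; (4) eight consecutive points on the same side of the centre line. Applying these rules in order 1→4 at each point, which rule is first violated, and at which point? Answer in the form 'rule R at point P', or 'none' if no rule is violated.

Zone of each point (C = within 1σ̂, B = 1σ̂–2σ̂, A = 2σ̂–3σ̂, * = beyond 3σ̂; sign = side of CL): 1:-C, 2:-B, 3:-C, 4:-B, 5:-A, 6:-A, 7:+C, 8:+C, 9:-C, 10:-B, 11:-C
Rule 2 (two of three consecutive points beyond the same 2σ limit) is satisfied at point 6.

rule 2 at point 6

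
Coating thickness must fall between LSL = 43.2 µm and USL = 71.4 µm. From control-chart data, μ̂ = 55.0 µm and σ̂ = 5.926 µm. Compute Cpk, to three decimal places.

0.664

Cpu = (USL − μ̂) / (3σ̂) = (71.4 − 55.0) / (3 × 5.926) = 0.9225; Cpl = (μ̂ − LSL) / (3σ̂) = (55.0 − 43.2) / (3 × 5.926) = 0.6637; Cpk = min(Cpu, Cpl) = 0.6637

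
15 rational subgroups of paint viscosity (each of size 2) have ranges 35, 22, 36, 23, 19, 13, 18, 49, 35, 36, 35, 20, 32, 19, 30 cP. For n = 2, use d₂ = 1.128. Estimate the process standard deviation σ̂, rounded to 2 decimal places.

R̄ = (35 + 22 + 36 + 23 + 19 + 13 + 18 + 49 + 35 + 36 + 35 + 20 + 32 + 19 + 30) / 15 = 28.1333
σ̂ = R̄ / d₂ = 28.1333 / 1.128 = 24.9409

24.94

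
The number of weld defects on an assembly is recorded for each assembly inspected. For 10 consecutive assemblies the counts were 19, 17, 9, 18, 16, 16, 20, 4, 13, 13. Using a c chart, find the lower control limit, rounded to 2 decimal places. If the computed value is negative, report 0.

c̄ = (19 + 17 + 9 + 18 + 16 + 16 + 20 + 4 + 13 + 13) / 10 = 145 / 10 = 14.5000
LCL = c̄ − 3√c̄ = 14.5000 − 3 × 3.8079 = 3.0763

3.08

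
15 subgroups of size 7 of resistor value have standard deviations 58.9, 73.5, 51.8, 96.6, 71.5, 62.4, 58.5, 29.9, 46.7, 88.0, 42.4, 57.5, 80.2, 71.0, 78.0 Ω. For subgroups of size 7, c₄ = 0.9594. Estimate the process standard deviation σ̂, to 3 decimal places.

67.188

s̄ = (58.9 + 73.5 + 51.8 + 96.6 + 71.5 + 62.4 + 58.5 + 29.9 + 46.7 + 88.0 + 42.4 + 57.5 + 80.2 + 71.0 + 78.0) / 15 = 64.4600
σ̂ = s̄ / c₄ = 64.4600 / 0.9594 = 67.1878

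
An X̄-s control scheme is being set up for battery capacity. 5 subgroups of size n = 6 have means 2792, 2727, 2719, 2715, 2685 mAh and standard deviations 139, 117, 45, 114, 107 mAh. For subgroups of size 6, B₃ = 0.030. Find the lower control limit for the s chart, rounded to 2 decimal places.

3.13

s̄ = (139 + 117 + 45 + 114 + 107) / 5 = 104.4000
LCL_s = B₃·s̄ = 0.030 × 104.4000 = 3.1320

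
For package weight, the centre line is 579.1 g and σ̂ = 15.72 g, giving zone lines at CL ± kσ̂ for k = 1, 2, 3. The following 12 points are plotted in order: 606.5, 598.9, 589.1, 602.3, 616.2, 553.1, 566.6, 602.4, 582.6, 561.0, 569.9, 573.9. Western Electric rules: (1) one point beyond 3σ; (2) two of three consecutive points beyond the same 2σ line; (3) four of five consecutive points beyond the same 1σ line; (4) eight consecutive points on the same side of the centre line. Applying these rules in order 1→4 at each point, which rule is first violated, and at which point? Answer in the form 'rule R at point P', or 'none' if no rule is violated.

Zone of each point (C = within 1σ̂, B = 1σ̂–2σ̂, A = 2σ̂–3σ̂, * = beyond 3σ̂; sign = side of CL): 1:+B, 2:+B, 3:+C, 4:+B, 5:+A, 6:-B, 7:-C, 8:+B, 9:+C, 10:-B, 11:-C, 12:-C
Rule 3 (four of five consecutive points beyond the same 1σ limit) is satisfied at point 5.

rule 3 at point 5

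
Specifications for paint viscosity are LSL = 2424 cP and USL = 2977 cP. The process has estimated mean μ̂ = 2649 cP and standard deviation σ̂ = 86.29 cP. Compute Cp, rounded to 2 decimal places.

Cp = (USL − LSL) / (6σ̂) = (2977 − 2424) / (6 × 86.29) = 553.0000 / 517.7400 = 1.0681

1.07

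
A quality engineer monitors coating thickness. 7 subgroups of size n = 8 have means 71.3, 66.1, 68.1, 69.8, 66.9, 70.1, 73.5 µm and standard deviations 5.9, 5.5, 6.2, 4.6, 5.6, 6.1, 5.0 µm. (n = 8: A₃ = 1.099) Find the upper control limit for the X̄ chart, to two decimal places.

75.51

X̄̄ = (71.3 + 66.1 + 68.1 + 69.8 + 66.9 + 70.1 + 73.5) / 7 = 69.4000
s̄ = (5.9 + 5.5 + 6.2 + 4.6 + 5.6 + 6.1 + 5.0) / 7 = 5.5571
UCL = X̄̄ + A₃·s̄ = 69.4000 + 1.099 × 5.5571 = 75.5073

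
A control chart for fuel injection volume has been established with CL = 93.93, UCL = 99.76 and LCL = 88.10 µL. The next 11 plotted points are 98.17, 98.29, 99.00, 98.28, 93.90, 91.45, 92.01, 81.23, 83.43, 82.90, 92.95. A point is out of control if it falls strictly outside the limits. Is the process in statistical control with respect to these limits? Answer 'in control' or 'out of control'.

Compare each point to [88.10, 99.76]: sample 8 = 81.23 < LCL; sample 9 = 83.43 < LCL; sample 10 = 82.90 < LCL.

out of control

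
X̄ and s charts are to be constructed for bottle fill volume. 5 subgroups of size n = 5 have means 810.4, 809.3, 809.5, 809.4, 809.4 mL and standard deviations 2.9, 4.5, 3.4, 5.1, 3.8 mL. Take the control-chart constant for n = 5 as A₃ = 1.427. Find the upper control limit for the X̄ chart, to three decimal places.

815.222

X̄̄ = (810.4 + 809.3 + 809.5 + 809.4 + 809.4) / 5 = 809.6000
s̄ = (2.9 + 4.5 + 3.4 + 5.1 + 3.8) / 5 = 3.9400
UCL = X̄̄ + A₃·s̄ = 809.6000 + 1.427 × 3.9400 = 815.2224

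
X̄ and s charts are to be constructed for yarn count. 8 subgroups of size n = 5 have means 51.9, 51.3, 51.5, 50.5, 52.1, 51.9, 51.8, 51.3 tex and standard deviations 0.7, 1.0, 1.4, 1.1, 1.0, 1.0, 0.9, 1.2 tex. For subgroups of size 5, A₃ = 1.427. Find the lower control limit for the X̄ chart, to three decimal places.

50.057

X̄̄ = (51.9 + 51.3 + 51.5 + 50.5 + 52.1 + 51.9 + 51.8 + 51.3) / 8 = 51.5375
s̄ = (0.7 + 1.0 + 1.4 + 1.1 + 1.0 + 1.0 + 0.9 + 1.2) / 8 = 1.0375
LCL = X̄̄ − A₃·s̄ = 51.5375 − 1.427 × 1.0375 = 50.0570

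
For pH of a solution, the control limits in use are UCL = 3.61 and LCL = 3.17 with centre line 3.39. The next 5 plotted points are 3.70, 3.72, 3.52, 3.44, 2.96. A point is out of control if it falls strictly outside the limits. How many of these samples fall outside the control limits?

Compare each point to [3.17, 3.61]: sample 1 = 3.70 > UCL; sample 2 = 3.72 > UCL; sample 5 = 2.96 < LCL.

3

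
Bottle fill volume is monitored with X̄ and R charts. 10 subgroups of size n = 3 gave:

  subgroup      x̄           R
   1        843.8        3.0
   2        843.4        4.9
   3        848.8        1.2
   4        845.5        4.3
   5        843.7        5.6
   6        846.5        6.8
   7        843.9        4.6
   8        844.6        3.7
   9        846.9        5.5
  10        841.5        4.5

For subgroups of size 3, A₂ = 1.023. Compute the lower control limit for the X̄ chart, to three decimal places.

X̄̄ = (843.8 + 843.4 + 848.8 + 845.5 + 843.7 + 846.5 + 843.9 + 844.6 + 846.9 + 841.5) / 10 = 8448.6000 / 10 = 844.8600
R̄ = (3.0 + 4.9 + 1.2 + 4.3 + 5.6 + 6.8 + 4.6 + 3.7 + 5.5 + 4.5) / 10 = 44.1000 / 10 = 4.4100
LCL = X̄̄ − A₂·R̄ = 844.8600 − 1.023 × 4.4100 = 840.3486

840.349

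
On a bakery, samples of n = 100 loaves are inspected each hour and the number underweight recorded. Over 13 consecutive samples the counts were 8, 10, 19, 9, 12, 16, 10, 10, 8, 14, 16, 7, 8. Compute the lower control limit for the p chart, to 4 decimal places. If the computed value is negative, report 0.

p̄ = Σdᵢ / (k·n) = 147 / (13 × 100) = 0.11308
LCL = p̄ − 3·√(p̄(1−p̄)/n) = 0.11308 − 3 × 0.03167 = 0.01807

0.0181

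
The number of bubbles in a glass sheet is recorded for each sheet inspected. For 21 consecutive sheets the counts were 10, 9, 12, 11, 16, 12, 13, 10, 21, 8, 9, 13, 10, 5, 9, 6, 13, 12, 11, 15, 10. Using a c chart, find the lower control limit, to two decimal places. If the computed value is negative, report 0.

1.15

c̄ = (10 + 9 + 12 + 11 + 16 + 12 + 13 + 10 + 21 + 8 + 9 + 13 + 10 + 5 + 9 + 6 + 13 + 12 + 11 + 15 + 10) / 21 = 235 / 21 = 11.1905
LCL = c̄ − 3√c̄ = 11.1905 − 3 × 3.3452 = 1.1548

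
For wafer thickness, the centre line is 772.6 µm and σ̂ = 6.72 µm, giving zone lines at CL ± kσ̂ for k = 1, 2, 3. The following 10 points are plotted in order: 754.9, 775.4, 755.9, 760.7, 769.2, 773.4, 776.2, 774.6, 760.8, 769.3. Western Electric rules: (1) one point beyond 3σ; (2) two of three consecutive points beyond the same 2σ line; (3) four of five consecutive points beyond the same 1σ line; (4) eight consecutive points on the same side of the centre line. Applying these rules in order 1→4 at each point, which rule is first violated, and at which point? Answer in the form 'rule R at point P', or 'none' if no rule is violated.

Zone of each point (C = within 1σ̂, B = 1σ̂–2σ̂, A = 2σ̂–3σ̂, * = beyond 3σ̂; sign = side of CL): 1:-A, 2:+C, 3:-A, 4:-B, 5:-C, 6:+C, 7:+C, 8:+C, 9:-B, 10:-C
Rule 2 (two of three consecutive points beyond the same 2σ limit) is satisfied at point 3.

rule 2 at point 3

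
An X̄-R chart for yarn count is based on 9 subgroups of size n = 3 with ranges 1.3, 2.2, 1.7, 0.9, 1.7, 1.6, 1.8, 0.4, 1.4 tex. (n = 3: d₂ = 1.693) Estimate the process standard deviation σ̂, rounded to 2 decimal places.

R̄ = (1.3 + 2.2 + 1.7 + 0.9 + 1.7 + 1.6 + 1.8 + 0.4 + 1.4) / 9 = 1.4444
σ̂ = R̄ / d₂ = 1.4444 / 1.693 = 0.8532

0.85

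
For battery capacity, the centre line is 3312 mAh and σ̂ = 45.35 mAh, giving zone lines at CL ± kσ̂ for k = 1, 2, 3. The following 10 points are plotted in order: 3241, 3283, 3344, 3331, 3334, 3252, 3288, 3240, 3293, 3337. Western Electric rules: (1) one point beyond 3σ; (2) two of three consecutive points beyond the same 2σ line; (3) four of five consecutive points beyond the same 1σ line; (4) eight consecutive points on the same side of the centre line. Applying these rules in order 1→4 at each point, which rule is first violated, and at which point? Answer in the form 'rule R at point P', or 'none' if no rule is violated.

Zone of each point (C = within 1σ̂, B = 1σ̂–2σ̂, A = 2σ̂–3σ̂, * = beyond 3σ̂; sign = side of CL): 1:-B, 2:-C, 3:+C, 4:+C, 5:+C, 6:-B, 7:-C, 8:-B, 9:-C, 10:+C
No rule fires across all 10 points.

none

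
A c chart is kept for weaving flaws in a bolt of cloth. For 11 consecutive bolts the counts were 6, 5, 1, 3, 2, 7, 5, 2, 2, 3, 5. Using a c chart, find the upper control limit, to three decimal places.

c̄ = (6 + 5 + 1 + 3 + 2 + 7 + 5 + 2 + 2 + 3 + 5) / 11 = 41 / 11 = 3.7273
UCL = c̄ + 3√c̄ = 3.7273 + 3 × √3.7273 = 3.7273 + 3 × 1.9306 = 9.5191

9.519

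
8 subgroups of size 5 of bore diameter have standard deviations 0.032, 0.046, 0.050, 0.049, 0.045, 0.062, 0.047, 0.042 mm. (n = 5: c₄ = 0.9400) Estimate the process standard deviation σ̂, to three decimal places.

0.050

s̄ = (0.032 + 0.046 + 0.050 + 0.049 + 0.045 + 0.062 + 0.047 + 0.042) / 8 = 0.0466
σ̂ = s̄ / c₄ = 0.0466 / 0.9400 = 0.0496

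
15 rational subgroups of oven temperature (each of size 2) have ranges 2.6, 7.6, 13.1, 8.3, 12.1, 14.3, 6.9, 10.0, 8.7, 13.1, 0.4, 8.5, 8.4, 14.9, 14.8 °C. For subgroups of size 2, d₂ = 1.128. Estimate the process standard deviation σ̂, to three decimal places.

8.493

R̄ = (2.6 + 7.6 + 13.1 + 8.3 + 12.1 + 14.3 + 6.9 + 10.0 + 8.7 + 13.1 + 0.4 + 8.5 + 8.4 + 14.9 + 14.8) / 15 = 9.5800
σ̂ = R̄ / d₂ = 9.5800 / 1.128 = 8.4929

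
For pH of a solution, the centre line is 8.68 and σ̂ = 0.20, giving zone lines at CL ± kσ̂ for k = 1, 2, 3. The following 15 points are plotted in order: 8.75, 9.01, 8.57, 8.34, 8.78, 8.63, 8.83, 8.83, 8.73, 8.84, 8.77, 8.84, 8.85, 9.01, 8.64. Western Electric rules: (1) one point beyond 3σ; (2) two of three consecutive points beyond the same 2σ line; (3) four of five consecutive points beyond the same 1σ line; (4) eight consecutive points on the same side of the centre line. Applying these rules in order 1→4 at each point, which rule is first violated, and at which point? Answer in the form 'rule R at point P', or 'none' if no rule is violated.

rule 4 at point 14

Zone of each point (C = within 1σ̂, B = 1σ̂–2σ̂, A = 2σ̂–3σ̂, * = beyond 3σ̂; sign = side of CL): 1:+C, 2:+B, 3:-C, 4:-B, 5:+C, 6:-C, 7:+C, 8:+C, 9:+C, 10:+C, 11:+C, 12:+C, 13:+C, 14:+B, 15:-C
Rule 4 (eight consecutive points on the same side of the centre line) is satisfied at point 14.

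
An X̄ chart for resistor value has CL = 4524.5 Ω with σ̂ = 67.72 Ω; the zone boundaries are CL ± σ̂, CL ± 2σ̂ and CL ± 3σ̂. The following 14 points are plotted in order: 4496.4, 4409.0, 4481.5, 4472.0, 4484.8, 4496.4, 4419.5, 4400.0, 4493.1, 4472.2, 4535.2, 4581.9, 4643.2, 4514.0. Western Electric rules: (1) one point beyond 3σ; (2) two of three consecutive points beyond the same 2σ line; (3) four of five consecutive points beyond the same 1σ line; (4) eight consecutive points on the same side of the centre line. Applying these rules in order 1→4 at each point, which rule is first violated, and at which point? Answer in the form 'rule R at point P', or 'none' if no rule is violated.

Zone of each point (C = within 1σ̂, B = 1σ̂–2σ̂, A = 2σ̂–3σ̂, * = beyond 3σ̂; sign = side of CL): 1:-C, 2:-B, 3:-C, 4:-C, 5:-C, 6:-C, 7:-B, 8:-B, 9:-C, 10:-C, 11:+C, 12:+C, 13:+B, 14:-C
Rule 4 (eight consecutive points on the same side of the centre line) is satisfied at point 8.

rule 4 at point 8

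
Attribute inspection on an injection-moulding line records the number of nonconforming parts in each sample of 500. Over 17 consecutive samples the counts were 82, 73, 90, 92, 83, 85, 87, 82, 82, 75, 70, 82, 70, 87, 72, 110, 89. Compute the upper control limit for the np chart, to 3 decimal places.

107.960

p̄ = Σdᵢ / (k·n) = 1411 / (17 × 500) = 0.16600
UCL = np̄ + 3·√(np̄(1−p̄)) = 83.0000 + 3 × √(83.0000×0.83400) = 83.0000 + 3 × 8.3200 = 107.9599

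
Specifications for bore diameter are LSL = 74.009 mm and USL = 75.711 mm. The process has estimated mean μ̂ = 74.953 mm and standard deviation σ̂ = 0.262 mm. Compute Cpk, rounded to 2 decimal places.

0.96

Cpu = (USL − μ̂) / (3σ̂) = (75.711 − 74.953) / (3 × 0.262) = 0.9644; Cpl = (μ̂ − LSL) / (3σ̂) = (74.953 − 74.009) / (3 × 0.262) = 1.2010; Cpk = min(Cpu, Cpl) = 0.9644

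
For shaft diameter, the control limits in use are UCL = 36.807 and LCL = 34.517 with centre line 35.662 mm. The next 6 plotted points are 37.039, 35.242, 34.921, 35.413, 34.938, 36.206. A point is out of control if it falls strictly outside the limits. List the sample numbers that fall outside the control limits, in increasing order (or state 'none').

Compare each point to [34.517, 36.807]: sample 1 = 37.039 > UCL.

1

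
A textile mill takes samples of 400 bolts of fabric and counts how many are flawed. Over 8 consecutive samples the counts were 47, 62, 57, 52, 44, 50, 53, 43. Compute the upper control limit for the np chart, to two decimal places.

71.01

p̄ = Σdᵢ / (k·n) = 408 / (8 × 400) = 0.12750
UCL = np̄ + 3·√(np̄(1−p̄)) = 51.0000 + 3 × √(51.0000×0.87250) = 51.0000 + 3 × 6.6706 = 71.0119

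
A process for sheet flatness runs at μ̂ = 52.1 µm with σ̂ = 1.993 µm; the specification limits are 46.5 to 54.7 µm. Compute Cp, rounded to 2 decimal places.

0.69

Cp = (USL − LSL) / (6σ̂) = (54.7 − 46.5) / (6 × 1.993) = 8.2000 / 11.9580 = 0.6857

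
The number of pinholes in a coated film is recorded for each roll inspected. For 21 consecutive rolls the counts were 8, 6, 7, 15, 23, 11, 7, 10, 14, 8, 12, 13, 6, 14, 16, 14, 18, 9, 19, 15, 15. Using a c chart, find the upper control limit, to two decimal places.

22.94

c̄ = (8 + 6 + 7 + 15 + 23 + 11 + 7 + 10 + 14 + 8 + 12 + 13 + 6 + 14 + 16 + 14 + 18 + 9 + 19 + 15 + 15) / 21 = 260 / 21 = 12.3810
UCL = c̄ + 3√c̄ = 12.3810 + 3 × √12.3810 = 12.3810 + 3 × 3.5187 = 22.9369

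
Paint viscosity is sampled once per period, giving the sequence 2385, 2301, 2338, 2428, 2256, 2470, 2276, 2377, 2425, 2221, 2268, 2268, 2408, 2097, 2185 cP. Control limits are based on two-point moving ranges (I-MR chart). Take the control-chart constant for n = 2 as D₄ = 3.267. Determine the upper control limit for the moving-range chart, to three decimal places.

Moving ranges: 84, 37, 90, 172, 214, 194, 101, 48, 204, 47, 0, 140, 311, 88; M̄R̄ = 1730.0000 / 14 = 123.5714
UCL_MR = D₄·M̄R̄ = 3.267 × 123.5714 = 403.7079

403.708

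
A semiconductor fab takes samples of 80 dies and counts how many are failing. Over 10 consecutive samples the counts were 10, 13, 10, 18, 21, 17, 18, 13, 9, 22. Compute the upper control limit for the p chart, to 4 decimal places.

p̄ = Σdᵢ / (k·n) = 151 / (10 × 80) = 0.18875
UCL = p̄ + 3·√(p̄(1−p̄)/n) = 0.18875 + 3 × √(0.18875×0.81125/80) = 0.18875 + 3 × 0.04375 = 0.32000

0.3200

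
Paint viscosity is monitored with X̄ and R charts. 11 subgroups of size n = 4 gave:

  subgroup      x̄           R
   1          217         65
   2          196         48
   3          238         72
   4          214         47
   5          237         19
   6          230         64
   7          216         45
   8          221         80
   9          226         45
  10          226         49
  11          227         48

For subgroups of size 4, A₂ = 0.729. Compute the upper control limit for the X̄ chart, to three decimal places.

X̄̄ = (217 + 196 + 238 + 214 + 237 + 230 + 216 + 221 + 226 + 226 + 227) / 11 = 2448.0000 / 11 = 222.5455
R̄ = (65 + 48 + 72 + 47 + 19 + 64 + 45 + 80 + 45 + 49 + 48) / 11 = 582.0000 / 11 = 52.9091
UCL = X̄̄ + A₂·R̄ = 222.5455 + 0.729 × 52.9091 = 261.1162

261.116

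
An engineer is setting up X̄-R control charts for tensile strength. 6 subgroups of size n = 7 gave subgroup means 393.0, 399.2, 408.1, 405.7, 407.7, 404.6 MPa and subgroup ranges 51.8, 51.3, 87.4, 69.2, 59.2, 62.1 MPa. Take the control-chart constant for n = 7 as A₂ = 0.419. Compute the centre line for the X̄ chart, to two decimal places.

X̄̄ = (393.0 + 399.2 + 408.1 + 405.7 + 407.7 + 404.6) / 6 = 2418.3000 / 6 = 403.0500
CL = X̄̄ = 403.0500

403.05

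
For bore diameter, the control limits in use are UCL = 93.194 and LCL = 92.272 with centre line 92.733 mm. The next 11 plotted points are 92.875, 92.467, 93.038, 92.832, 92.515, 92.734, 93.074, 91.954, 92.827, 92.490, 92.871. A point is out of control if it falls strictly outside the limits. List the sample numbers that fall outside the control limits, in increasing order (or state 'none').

8

Compare each point to [92.272, 93.194]: sample 8 = 91.954 < LCL.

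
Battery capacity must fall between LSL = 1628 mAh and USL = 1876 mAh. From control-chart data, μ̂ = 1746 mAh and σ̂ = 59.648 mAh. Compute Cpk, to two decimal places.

0.66

Cpu = (USL − μ̂) / (3σ̂) = (1876 − 1746) / (3 × 59.648) = 0.7265; Cpl = (μ̂ − LSL) / (3σ̂) = (1746 − 1628) / (3 × 59.648) = 0.6594; Cpk = min(Cpu, Cpl) = 0.6594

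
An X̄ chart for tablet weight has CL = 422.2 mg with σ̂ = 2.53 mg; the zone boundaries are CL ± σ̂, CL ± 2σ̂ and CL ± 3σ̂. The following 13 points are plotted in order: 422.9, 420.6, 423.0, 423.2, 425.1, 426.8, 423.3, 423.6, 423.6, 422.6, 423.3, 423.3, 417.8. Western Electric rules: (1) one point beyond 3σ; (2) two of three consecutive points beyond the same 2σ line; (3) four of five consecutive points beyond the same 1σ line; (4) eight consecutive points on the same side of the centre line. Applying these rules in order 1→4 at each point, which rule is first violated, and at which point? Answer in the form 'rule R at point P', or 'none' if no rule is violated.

rule 4 at point 10

Zone of each point (C = within 1σ̂, B = 1σ̂–2σ̂, A = 2σ̂–3σ̂, * = beyond 3σ̂; sign = side of CL): 1:+C, 2:-C, 3:+C, 4:+C, 5:+B, 6:+B, 7:+C, 8:+C, 9:+C, 10:+C, 11:+C, 12:+C, 13:-B
Rule 4 (eight consecutive points on the same side of the centre line) is satisfied at point 10.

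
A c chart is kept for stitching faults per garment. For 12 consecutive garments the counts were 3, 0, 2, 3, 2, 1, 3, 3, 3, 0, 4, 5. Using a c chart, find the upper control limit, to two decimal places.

c̄ = (3 + 0 + 2 + 3 + 2 + 1 + 3 + 3 + 3 + 0 + 4 + 5) / 12 = 29 / 12 = 2.4167
UCL = c̄ + 3√c̄ = 2.4167 + 3 × √2.4167 = 2.4167 + 3 × 1.5546 = 7.0804

7.08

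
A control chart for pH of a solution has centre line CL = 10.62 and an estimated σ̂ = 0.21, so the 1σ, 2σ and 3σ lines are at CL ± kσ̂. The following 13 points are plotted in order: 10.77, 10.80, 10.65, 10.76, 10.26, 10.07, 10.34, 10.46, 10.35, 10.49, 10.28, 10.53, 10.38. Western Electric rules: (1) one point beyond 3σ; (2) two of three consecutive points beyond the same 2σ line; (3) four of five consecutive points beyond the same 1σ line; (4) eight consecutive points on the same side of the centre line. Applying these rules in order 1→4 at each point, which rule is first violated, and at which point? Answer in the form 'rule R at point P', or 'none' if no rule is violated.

Zone of each point (C = within 1σ̂, B = 1σ̂–2σ̂, A = 2σ̂–3σ̂, * = beyond 3σ̂; sign = side of CL): 1:+C, 2:+C, 3:+C, 4:+C, 5:-B, 6:-A, 7:-B, 8:-C, 9:-B, 10:-C, 11:-B, 12:-C, 13:-B
Rule 3 (four of five consecutive points beyond the same 1σ limit) is satisfied at point 9.

rule 3 at point 9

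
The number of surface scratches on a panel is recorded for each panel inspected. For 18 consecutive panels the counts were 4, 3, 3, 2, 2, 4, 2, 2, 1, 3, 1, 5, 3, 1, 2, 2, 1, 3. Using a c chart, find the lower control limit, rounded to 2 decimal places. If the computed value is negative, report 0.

c̄ = (4 + 3 + 3 + 2 + 2 + 4 + 2 + 2 + 1 + 3 + 1 + 5 + 3 + 1 + 2 + 2 + 1 + 3) / 18 = 44 / 18 = 2.4444
LCL = c̄ − 3√c̄ = 2.4444 − 3 × 1.5635 = -2.2460 → 0 (cannot be negative)

0.00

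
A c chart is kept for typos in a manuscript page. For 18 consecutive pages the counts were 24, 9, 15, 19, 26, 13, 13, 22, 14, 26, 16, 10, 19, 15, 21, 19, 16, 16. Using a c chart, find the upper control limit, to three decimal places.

c̄ = (24 + 9 + 15 + 19 + 26 + 13 + 13 + 22 + 14 + 26 + 16 + 10 + 19 + 15 + 21 + 19 + 16 + 16) / 18 = 313 / 18 = 17.3889
UCL = c̄ + 3√c̄ = 17.3889 + 3 × √17.3889 = 17.3889 + 3 × 4.1700 = 29.8989

29.899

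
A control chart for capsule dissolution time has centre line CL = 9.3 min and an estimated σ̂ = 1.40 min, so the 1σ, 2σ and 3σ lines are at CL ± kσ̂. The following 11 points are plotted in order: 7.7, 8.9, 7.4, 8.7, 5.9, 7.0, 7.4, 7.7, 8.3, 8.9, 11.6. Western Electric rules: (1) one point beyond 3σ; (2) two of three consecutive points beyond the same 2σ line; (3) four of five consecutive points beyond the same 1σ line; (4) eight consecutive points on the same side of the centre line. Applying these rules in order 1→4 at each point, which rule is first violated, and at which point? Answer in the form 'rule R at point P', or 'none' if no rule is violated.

rule 3 at point 7

Zone of each point (C = within 1σ̂, B = 1σ̂–2σ̂, A = 2σ̂–3σ̂, * = beyond 3σ̂; sign = side of CL): 1:-B, 2:-C, 3:-B, 4:-C, 5:-A, 6:-B, 7:-B, 8:-B, 9:-C, 10:-C, 11:+B
Rule 3 (four of five consecutive points beyond the same 1σ limit) is satisfied at point 7.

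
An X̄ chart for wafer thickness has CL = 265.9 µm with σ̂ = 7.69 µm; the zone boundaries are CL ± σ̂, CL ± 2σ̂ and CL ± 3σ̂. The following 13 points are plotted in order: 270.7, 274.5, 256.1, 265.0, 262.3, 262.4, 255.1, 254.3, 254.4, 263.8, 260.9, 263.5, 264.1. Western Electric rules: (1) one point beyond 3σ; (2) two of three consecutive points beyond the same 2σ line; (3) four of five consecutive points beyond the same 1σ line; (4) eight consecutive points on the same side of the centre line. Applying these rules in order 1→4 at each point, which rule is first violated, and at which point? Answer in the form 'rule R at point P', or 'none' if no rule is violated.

rule 4 at point 10

Zone of each point (C = within 1σ̂, B = 1σ̂–2σ̂, A = 2σ̂–3σ̂, * = beyond 3σ̂; sign = side of CL): 1:+C, 2:+B, 3:-B, 4:-C, 5:-C, 6:-C, 7:-B, 8:-B, 9:-B, 10:-C, 11:-C, 12:-C, 13:-C
Rule 4 (eight consecutive points on the same side of the centre line) is satisfied at point 10.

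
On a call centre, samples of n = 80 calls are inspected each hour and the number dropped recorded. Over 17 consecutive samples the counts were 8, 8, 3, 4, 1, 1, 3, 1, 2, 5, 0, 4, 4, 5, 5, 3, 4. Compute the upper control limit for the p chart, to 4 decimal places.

p̄ = Σdᵢ / (k·n) = 61 / (17 × 80) = 0.04485
UCL = p̄ + 3·√(p̄(1−p̄)/n) = 0.04485 + 3 × √(0.04485×0.95515/80) = 0.04485 + 3 × 0.02314 = 0.11428

0.1143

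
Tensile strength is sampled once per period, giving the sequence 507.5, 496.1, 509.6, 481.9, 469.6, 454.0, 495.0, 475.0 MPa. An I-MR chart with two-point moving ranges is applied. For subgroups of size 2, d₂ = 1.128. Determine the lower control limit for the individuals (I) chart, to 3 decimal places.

X̄ = (507.5 + 496.1 + 509.6 + 481.9 + 469.6 + 454.0 + 495.0 + 475.0) / 8 = 486.0875
Moving ranges: 11.4, 13.5, 27.7, 12.3, 15.6, 41.0, 20.0; M̄R̄ = 141.5000 / 7 = 20.2143
LCL = X̄ − 3·M̄R̄/d₂ = 486.0875 − 3 × 20.2143 / 1.128 = 432.3261

432.326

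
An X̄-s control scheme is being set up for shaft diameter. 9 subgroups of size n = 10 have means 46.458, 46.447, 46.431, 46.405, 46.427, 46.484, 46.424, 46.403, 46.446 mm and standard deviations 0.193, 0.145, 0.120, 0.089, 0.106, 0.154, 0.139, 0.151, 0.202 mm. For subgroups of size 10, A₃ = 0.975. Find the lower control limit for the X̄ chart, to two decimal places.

X̄̄ = (46.458 + 46.447 + 46.431 + 46.405 + 46.427 + 46.484 + 46.424 + 46.403 + 46.446) / 9 = 46.4361
s̄ = (0.193 + 0.145 + 0.120 + 0.089 + 0.106 + 0.154 + 0.139 + 0.151 + 0.202) / 9 = 0.1443
LCL = X̄̄ − A₃·s̄ = 46.4361 − 0.975 × 0.1443 = 46.2954

46.30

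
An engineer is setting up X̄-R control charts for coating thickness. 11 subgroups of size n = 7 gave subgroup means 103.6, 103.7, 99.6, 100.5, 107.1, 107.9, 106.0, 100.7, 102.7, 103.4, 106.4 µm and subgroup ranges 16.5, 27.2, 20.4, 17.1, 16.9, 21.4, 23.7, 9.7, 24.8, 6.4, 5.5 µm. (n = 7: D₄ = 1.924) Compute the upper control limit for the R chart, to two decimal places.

R̄ = (16.5 + 27.2 + 20.4 + 17.1 + 16.9 + 21.4 + 23.7 + 9.7 + 24.8 + 6.4 + 5.5) / 11 = 189.6000 / 11 = 17.2364
UCL_R = D₄·R̄ = 1.924 × 17.2364 = 33.1628

33.16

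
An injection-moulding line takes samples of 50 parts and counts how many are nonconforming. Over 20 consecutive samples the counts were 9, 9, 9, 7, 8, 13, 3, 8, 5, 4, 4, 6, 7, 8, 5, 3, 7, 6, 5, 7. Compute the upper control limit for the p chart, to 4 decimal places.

0.2771

p̄ = Σdᵢ / (k·n) = 133 / (20 × 50) = 0.13300
UCL = p̄ + 3·√(p̄(1−p̄)/n) = 0.13300 + 3 × √(0.13300×0.86700/50) = 0.13300 + 3 × 0.04802 = 0.27707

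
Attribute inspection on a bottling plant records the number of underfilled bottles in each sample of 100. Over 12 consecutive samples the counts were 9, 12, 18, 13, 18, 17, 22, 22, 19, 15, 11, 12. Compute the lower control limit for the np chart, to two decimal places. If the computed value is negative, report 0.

p̄ = Σdᵢ / (k·n) = 188 / (12 × 100) = 0.15667
LCL = np̄ − 3·√(np̄(1−p̄)) = 15.6667 − 3 × 3.6349 = 4.7621

4.76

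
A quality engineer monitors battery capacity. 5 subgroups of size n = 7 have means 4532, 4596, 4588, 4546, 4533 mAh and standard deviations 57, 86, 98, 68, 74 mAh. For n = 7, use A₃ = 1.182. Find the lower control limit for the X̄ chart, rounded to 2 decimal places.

X̄̄ = (4532 + 4596 + 4588 + 4546 + 4533) / 5 = 4559.0000
s̄ = (57 + 86 + 98 + 68 + 74) / 5 = 76.6000
LCL = X̄̄ − A₃·s̄ = 4559.0000 − 1.182 × 76.6000 = 4468.4588

4468.46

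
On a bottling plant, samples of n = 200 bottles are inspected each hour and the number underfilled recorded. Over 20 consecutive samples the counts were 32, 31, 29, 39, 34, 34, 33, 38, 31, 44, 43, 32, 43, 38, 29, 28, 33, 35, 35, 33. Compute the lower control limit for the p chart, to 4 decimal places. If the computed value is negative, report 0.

p̄ = Σdᵢ / (k·n) = 694 / (20 × 200) = 0.17350
LCL = p̄ − 3·√(p̄(1−p̄)/n) = 0.17350 − 3 × 0.02678 = 0.09317

0.0932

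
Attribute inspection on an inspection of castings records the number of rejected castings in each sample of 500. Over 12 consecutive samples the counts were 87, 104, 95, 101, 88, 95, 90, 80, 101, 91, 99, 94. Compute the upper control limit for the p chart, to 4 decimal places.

0.2399

p̄ = Σdᵢ / (k·n) = 1125 / (12 × 500) = 0.18750
UCL = p̄ + 3·√(p̄(1−p̄)/n) = 0.18750 + 3 × √(0.18750×0.81250/500) = 0.18750 + 3 × 0.01746 = 0.23987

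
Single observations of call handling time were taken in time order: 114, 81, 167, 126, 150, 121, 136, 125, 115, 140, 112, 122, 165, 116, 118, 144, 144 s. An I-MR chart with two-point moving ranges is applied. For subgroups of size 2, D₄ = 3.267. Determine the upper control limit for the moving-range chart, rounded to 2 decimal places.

88.21

Moving ranges: 33, 86, 41, 24, 29, 15, 11, 10, 25, 28, 10, 43, 49, 2, 26, 0; M̄R̄ = 432.0000 / 16 = 27.0000
UCL_MR = D₄·M̄R̄ = 3.267 × 27.0000 = 88.2090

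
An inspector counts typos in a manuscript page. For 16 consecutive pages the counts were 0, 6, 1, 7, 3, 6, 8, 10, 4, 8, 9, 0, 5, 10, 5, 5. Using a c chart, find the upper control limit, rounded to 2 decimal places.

12.43

c̄ = (0 + 6 + 1 + 7 + 3 + 6 + 8 + 10 + 4 + 8 + 9 + 0 + 5 + 10 + 5 + 5) / 16 = 87 / 16 = 5.4375
UCL = c̄ + 3√c̄ = 5.4375 + 3 × √5.4375 = 5.4375 + 3 × 2.3318 = 12.4330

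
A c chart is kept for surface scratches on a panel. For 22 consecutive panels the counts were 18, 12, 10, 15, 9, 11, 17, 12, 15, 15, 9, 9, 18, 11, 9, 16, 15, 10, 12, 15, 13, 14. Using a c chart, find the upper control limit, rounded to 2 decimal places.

c̄ = (18 + 12 + 10 + 15 + 9 + 11 + 17 + 12 + 15 + 15 + 9 + 9 + 18 + 11 + 9 + 16 + 15 + 10 + 12 + 15 + 13 + 14) / 22 = 285 / 22 = 12.9545
UCL = c̄ + 3√c̄ = 12.9545 + 3 × √12.9545 = 12.9545 + 3 × 3.5992 = 23.7523

23.75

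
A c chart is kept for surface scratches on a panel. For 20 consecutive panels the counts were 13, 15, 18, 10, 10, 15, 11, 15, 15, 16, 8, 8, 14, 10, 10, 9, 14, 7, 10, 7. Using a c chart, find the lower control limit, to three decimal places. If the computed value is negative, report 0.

1.467

c̄ = (13 + 15 + 18 + 10 + 10 + 15 + 11 + 15 + 15 + 16 + 8 + 8 + 14 + 10 + 10 + 9 + 14 + 7 + 10 + 7) / 20 = 235 / 20 = 11.7500
LCL = c̄ − 3√c̄ = 11.7500 − 3 × 3.4278 = 1.4665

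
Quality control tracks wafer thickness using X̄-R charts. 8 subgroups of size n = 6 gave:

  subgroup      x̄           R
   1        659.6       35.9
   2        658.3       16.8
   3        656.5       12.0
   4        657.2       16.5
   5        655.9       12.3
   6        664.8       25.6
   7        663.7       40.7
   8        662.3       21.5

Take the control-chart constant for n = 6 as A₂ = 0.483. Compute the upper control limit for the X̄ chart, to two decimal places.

670.73

X̄̄ = (659.6 + 658.3 + 656.5 + 657.2 + 655.9 + 664.8 + 663.7 + 662.3) / 8 = 5278.3000 / 8 = 659.7875
R̄ = (35.9 + 16.8 + 12.0 + 16.5 + 12.3 + 25.6 + 40.7 + 21.5) / 8 = 181.3000 / 8 = 22.6625
UCL = X̄̄ + A₂·R̄ = 659.7875 + 0.483 × 22.6625 = 670.7335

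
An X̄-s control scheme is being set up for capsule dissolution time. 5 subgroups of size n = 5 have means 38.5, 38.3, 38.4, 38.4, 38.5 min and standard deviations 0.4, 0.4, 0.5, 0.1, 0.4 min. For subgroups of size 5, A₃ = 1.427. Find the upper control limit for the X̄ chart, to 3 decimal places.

38.934

X̄̄ = (38.5 + 38.3 + 38.4 + 38.4 + 38.5) / 5 = 38.4200
s̄ = (0.4 + 0.4 + 0.5 + 0.1 + 0.4) / 5 = 0.3600
UCL = X̄̄ + A₃·s̄ = 38.4200 + 1.427 × 0.3600 = 38.9337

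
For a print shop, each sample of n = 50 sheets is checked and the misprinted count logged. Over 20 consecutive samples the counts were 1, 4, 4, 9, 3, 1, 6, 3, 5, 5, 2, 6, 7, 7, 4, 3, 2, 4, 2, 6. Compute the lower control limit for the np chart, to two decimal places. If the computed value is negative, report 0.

p̄ = Σdᵢ / (k·n) = 84 / (20 × 50) = 0.08400
LCL = np̄ − 3·√(np̄(1−p̄)) = 4.2000 − 3 × 1.9614 = -1.6843 → 0 (negative, so LCL = 0)

0.00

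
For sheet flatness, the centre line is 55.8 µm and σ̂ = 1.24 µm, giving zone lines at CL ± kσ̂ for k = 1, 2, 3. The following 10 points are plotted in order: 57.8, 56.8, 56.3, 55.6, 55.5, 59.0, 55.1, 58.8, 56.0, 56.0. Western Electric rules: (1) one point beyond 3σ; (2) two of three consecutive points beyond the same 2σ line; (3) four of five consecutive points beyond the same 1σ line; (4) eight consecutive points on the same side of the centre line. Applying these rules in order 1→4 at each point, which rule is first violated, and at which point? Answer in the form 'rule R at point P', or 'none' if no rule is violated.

Zone of each point (C = within 1σ̂, B = 1σ̂–2σ̂, A = 2σ̂–3σ̂, * = beyond 3σ̂; sign = side of CL): 1:+B, 2:+C, 3:+C, 4:-C, 5:-C, 6:+A, 7:-C, 8:+A, 9:+C, 10:+C
Rule 2 (two of three consecutive points beyond the same 2σ limit) is satisfied at point 8.

rule 2 at point 8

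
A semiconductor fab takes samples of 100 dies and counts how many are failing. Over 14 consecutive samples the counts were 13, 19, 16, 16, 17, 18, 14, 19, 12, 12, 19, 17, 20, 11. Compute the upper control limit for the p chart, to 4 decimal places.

p̄ = Σdᵢ / (k·n) = 223 / (14 × 100) = 0.15929
UCL = p̄ + 3·√(p̄(1−p̄)/n) = 0.15929 + 3 × √(0.15929×0.84071/100) = 0.15929 + 3 × 0.03659 = 0.26907

0.2691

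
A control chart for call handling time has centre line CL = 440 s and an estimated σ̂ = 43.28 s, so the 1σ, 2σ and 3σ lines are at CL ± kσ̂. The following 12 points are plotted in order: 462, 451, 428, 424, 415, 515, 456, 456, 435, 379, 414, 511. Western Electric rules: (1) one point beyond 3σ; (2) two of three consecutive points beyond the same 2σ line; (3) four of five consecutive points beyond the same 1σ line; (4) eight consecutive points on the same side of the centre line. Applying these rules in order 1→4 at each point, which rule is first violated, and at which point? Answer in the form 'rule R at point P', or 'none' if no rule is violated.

Zone of each point (C = within 1σ̂, B = 1σ̂–2σ̂, A = 2σ̂–3σ̂, * = beyond 3σ̂; sign = side of CL): 1:+C, 2:+C, 3:-C, 4:-C, 5:-C, 6:+B, 7:+C, 8:+C, 9:-C, 10:-B, 11:-C, 12:+B
No rule fires across all 12 points.

none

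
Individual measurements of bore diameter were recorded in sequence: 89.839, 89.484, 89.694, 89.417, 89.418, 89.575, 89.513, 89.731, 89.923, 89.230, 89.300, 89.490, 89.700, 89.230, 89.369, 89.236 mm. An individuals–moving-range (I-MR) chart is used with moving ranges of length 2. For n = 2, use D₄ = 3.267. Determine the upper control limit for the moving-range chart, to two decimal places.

Moving ranges: 0.355, 0.210, 0.277, 0.001, 0.157, 0.062, 0.218, 0.192, 0.693, 0.070, 0.190, 0.210, 0.470, 0.139, 0.133; M̄R̄ = 3.3770 / 15 = 0.2251
UCL_MR = D₄·M̄R̄ = 3.267 × 0.2251 = 0.7355

0.74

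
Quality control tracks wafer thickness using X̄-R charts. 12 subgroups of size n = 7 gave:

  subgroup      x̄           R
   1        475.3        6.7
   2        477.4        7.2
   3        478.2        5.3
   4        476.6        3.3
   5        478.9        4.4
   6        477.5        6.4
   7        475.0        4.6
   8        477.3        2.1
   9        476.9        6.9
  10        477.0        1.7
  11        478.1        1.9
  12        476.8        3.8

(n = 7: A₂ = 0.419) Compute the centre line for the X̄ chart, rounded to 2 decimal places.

X̄̄ = (475.3 + 477.4 + 478.2 + 476.6 + 478.9 + 477.5 + 475.0 + 477.3 + 476.9 + 477.0 + 478.1 + 476.8) / 12 = 5725.0000 / 12 = 477.0833
CL = X̄̄ = 477.0833

477.08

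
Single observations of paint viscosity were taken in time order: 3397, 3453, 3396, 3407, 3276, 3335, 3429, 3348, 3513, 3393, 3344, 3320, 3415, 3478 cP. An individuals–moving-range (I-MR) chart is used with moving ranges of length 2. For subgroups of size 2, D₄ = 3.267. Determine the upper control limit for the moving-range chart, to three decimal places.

Moving ranges: 56, 57, 11, 131, 59, 94, 81, 165, 120, 49, 24, 95, 63; M̄R̄ = 1005.0000 / 13 = 77.3077
UCL_MR = D₄·M̄R̄ = 3.267 × 77.3077 = 252.5642

252.564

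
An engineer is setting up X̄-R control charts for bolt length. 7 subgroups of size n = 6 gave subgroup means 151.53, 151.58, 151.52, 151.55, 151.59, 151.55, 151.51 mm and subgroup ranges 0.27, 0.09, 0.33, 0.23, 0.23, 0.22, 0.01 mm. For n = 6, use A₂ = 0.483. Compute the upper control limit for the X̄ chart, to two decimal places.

151.64

X̄̄ = (151.53 + 151.58 + 151.52 + 151.55 + 151.59 + 151.55 + 151.51) / 7 = 1060.8300 / 7 = 151.5471
R̄ = (0.27 + 0.09 + 0.33 + 0.23 + 0.23 + 0.22 + 0.01) / 7 = 1.3800 / 7 = 0.1971
UCL = X̄̄ + A₂·R̄ = 151.5471 + 0.483 × 0.1971 = 151.6424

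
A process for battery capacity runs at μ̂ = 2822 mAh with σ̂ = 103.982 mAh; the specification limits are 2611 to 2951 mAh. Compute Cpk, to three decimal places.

Cpu = (USL − μ̂) / (3σ̂) = (2951 − 2822) / (3 × 103.982) = 0.4135; Cpl = (μ̂ − LSL) / (3σ̂) = (2822 − 2611) / (3 × 103.982) = 0.6764; Cpk = min(Cpu, Cpl) = 0.4135

0.414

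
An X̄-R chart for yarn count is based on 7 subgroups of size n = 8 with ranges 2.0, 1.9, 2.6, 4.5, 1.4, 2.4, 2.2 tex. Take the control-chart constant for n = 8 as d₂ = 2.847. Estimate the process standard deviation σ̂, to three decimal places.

0.853

R̄ = (2.0 + 1.9 + 2.6 + 4.5 + 1.4 + 2.4 + 2.2) / 7 = 2.4286
σ̂ = R̄ / d₂ = 2.4286 / 2.847 = 0.8530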